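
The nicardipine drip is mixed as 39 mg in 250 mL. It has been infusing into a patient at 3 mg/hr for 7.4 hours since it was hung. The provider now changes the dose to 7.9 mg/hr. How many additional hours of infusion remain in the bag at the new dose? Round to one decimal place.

2.1 hours

Initial rate:
Concentration = 39 mg ÷ 250 mL = 0.156 mg/mL
Rate = 3 mg/hr ÷ 0.156 mg/mL = 19.23077 mL/hr
Volume infused so far = 19.23077 mL/hr × 7.4 hr = 142.3077 mL
Volume remaining = 250 − 142.3077 = 107.6923 mL
New rate:
Rate = 7.9 mg/hr ÷ 0.156 mg/mL = 50.64103 mL/hr
Time remaining = 107.6923 mL ÷ 50.64103 mL/hr = 2.126582 hr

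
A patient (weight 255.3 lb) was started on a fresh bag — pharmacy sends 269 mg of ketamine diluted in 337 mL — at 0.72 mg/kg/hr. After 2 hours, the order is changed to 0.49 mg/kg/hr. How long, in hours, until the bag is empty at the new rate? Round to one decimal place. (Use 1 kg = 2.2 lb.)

1.8 hours

Initial rate:
Weight = 255.3 lb ÷ 2.2 lb/kg = 116.0455 kg
Dose = 0.72 mg/kg/hr × 116.0455 kg = 83.55273 mg/hr
Concentration = 269 mg ÷ 337 mL = 0.7982196 mg/mL
Rate = 83.55273 mg/hr ÷ 0.7982196 mg/mL = 104.6739 mL/hr
Volume infused so far = 104.6739 mL/hr × 2 hr = 209.3477 mL
Volume remaining = 337 − 209.3477 = 127.6523 mL
New rate:
Dose = 0.49 mg/kg/hr × 116.0455 kg = 56.86227 mg/hr
Rate = 56.86227 mg/hr ÷ 0.7982196 mg/mL = 71.23638 mL/hr
Time remaining = 127.6523 mL ÷ 71.23638 mL/hr = 1.791953 hr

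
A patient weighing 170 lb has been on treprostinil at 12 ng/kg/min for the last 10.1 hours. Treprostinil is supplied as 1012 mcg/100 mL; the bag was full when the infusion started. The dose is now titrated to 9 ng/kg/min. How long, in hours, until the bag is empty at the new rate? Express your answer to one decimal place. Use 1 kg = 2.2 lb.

Initial rate:
Weight = 170 lb ÷ 2.2 lb/kg = 77.27273 kg
Dose = 12 ng/kg/min × 77.27273 kg = 927.2727 ng/min
927.2727 ng/min × 60 min/hr = 55636.36 ng/hr
Concentration = 1012 mcg ÷ 100 mL = 10.12 mcg/mL = 10120 ng/mL
Rate = 55636.36 ng/hr ÷ 10120 ng/mL = 5.497664 mL/hr
Volume infused so far = 5.497664 mL/hr × 10.1 hr = 55.52641 mL
Volume remaining = 100 − 55.52641 = 44.47359 mL
New rate:
Dose = 9 ng/kg/min × 77.27273 kg = 695.4545 ng/min
695.4545 ng/min × 60 min/hr = 41727.27 ng/hr
Rate = 41727.27 ng/hr ÷ 10120 ng/mL = 4.123248 mL/hr
Time remaining = 44.47359 mL ÷ 4.123248 mL/hr = 10.78606 hr

10.8 hours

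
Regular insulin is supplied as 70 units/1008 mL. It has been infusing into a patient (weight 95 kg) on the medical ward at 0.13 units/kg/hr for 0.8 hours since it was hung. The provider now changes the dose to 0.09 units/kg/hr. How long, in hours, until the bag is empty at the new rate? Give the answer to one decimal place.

7.0 hours

Initial rate:
Dose = 0.13 units/kg/hr × 95 kg = 12.35 units/hr
Concentration = 70 units ÷ 1008 mL = 0.06944444 units/mL
Rate = 12.35 units/hr ÷ 0.06944444 units/mL = 177.84 mL/hr
Volume infused so far = 177.84 mL/hr × 0.8 hr = 142.272 mL
Volume remaining = 1008 − 142.272 = 865.728 mL
New rate:
Dose = 0.09 units/kg/hr × 95 kg = 8.55 units/hr
Rate = 8.55 units/hr ÷ 0.06944444 units/mL = 123.12 mL/hr
Time remaining = 865.728 mL ÷ 123.12 mL/hr = 7.031579 hr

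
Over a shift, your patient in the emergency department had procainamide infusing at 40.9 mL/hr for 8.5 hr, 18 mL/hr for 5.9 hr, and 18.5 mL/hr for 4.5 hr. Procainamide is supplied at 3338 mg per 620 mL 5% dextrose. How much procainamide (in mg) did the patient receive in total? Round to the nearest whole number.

Concentration = 3338 mg ÷ 620 mL = 5.383871 mg/mL
Stage 1: 40.9 mL/hr × 8.5 hr = 347.65 mL → 347.65 mL × 5.383871 mg/mL = 1871.703 mg
Stage 2: 18 mL/hr × 5.9 hr = 106.2 mL → 106.2 mL × 5.383871 mg/mL = 571.7671 mg
Stage 3: 18.5 mL/hr × 4.5 hr = 83.25 mL → 83.25 mL × 5.383871 mg/mL = 448.2073 mg
Total = 1871.703 + 571.7671 + 448.2073 = 2891.677 mg

2892 mg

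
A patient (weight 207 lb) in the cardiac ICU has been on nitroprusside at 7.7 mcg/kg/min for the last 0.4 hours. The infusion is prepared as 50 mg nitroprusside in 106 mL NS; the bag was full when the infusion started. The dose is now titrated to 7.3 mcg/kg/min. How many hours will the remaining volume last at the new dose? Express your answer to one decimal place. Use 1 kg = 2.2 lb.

Initial rate:
Weight = 207 lb ÷ 2.2 lb/kg = 94.09091 kg
Dose = 7.7 mcg/kg/min × 94.09091 kg = 724.5 mcg/min
724.5 mcg/min × 60 min/hr = 43470 mcg/hr
Concentration = 50 mg ÷ 106 mL = 0.4716981 mg/mL = 471.6981 mcg/mL
Rate = 43470 mcg/hr ÷ 471.6981 mcg/mL = 92.1564 mL/hr
Volume infused so far = 92.1564 mL/hr × 0.4 hr = 36.86256 mL
Volume remaining = 106 − 36.86256 = 69.13744 mL
New rate:
Dose = 7.3 mcg/kg/min × 94.09091 kg = 686.8636 mcg/min
686.8636 mcg/min × 60 min/hr = 41211.82 mcg/hr
Rate = 41211.82 mcg/hr ÷ 471.6981 mcg/mL = 87.36905 mL/hr
Time remaining = 69.13744 mL ÷ 87.36905 mL/hr = 0.7913264 hr

0.8 hours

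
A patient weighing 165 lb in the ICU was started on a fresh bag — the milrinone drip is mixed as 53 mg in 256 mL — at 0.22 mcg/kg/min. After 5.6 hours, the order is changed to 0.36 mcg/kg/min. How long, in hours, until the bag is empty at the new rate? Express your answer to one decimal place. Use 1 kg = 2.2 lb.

29.3 hours

Initial rate:
Weight = 165 lb ÷ 2.2 lb/kg = 75 kg
Dose = 0.22 mcg/kg/min × 75 kg = 16.5 mcg/min
16.5 mcg/min × 60 min/hr = 990 mcg/hr
Concentration = 53 mg ÷ 256 mL = 0.2070312 mg/mL = 207.0312 mcg/mL
Rate = 990 mcg/hr ÷ 207.0312 mcg/mL = 4.781887 mL/hr
Volume infused so far = 4.781887 mL/hr × 5.6 hr = 26.77857 mL
Volume remaining = 256 − 26.77857 = 229.2214 mL
New rate:
Dose = 0.36 mcg/kg/min × 75 kg = 27 mcg/min
27 mcg/min × 60 min/hr = 1620 mcg/hr
Rate = 1620 mcg/hr ÷ 207.0312 mcg/mL = 7.824906 mL/hr
Time remaining = 229.2214 mL ÷ 7.824906 mL/hr = 29.29383 hr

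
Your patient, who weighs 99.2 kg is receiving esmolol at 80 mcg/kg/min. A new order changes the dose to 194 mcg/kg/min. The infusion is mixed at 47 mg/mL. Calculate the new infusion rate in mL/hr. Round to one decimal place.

Dose = 194 mcg/kg/min × 99.2 kg = 19244.8 mcg/min
19244.8 mcg/min × 60 min/hr = 1154688 mcg/hr
Concentration = 47 mg/mL = 47000 mcg/mL
Rate = 1154688 mcg/hr ÷ 47000 mcg/mL = 24.56783 mL/hr

24.6 mL/hr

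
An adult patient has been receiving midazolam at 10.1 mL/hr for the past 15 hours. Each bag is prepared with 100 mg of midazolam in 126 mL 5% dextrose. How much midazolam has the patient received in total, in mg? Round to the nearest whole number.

120 mg

Concentration = 100 mg ÷ 126 mL = 0.7936508 mg/mL
Drug rate = 10.1 mL/hr × 0.7936508 mg/mL = 8.015873 mg/hr
Total = 8.015873 mg/hr × 15 hr = 120.2381 mg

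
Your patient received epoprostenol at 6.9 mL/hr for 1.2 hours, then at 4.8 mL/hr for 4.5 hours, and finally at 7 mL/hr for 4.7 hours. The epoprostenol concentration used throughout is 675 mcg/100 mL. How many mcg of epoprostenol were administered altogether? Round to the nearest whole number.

Concentration = 675 mcg ÷ 100 mL = 6.75 mcg/mL
Stage 1: 6.9 mL/hr × 1.2 hr = 8.28 mL → 8.28 mL × 6.75 mcg/mL = 55.89 mcg
Stage 2: 4.8 mL/hr × 4.5 hr = 21.6 mL → 21.6 mL × 6.75 mcg/mL = 145.8 mcg
Stage 3: 7 mL/hr × 4.7 hr = 32.9 mL → 32.9 mL × 6.75 mcg/mL = 222.075 mcg
Total = 55.89 + 145.8 + 222.075 = 423.765 mcg

424 mcg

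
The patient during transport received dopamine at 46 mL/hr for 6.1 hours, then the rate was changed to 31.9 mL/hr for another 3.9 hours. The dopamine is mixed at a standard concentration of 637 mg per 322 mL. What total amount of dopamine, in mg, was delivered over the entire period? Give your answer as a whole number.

801 mg

Concentration = 637 mg ÷ 322 mL = 1.978261 mg/mL
Stage 1: 46 mL/hr × 6.1 hr = 280.6 mL → 280.6 mL × 1.978261 mg/mL = 555.1 mg
Stage 2: 31.9 mL/hr × 3.9 hr = 124.41 mL → 124.41 mL × 1.978261 mg/mL = 246.1154 mg
Total = 555.1 + 246.1154 = 801.2154 mg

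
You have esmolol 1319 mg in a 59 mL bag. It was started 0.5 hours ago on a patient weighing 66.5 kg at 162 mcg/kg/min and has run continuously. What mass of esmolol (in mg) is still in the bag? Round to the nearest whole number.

Dose = 162 mcg/kg/min × 66.5 kg = 10773 mcg/min
10773 mcg/min × 60 min/hr = 646380 mcg/hr
Concentration = 1319 mg ÷ 59 mL = 22.35593 mg/mL = 22355.93 mcg/mL
Rate = 646380 mcg/hr ÷ 22355.93 mcg/mL = 28.91313 mL/hr
Volume infused = 28.91313 mL/hr × 0.5 hr = 14.45657 mL
Volume remaining = 59 − 14.45657 = 44.54343 mL
Drug remaining = 44.54343 mL × 22355.93 mcg/mL = 995810 mcg = 995.81 mg

996 mg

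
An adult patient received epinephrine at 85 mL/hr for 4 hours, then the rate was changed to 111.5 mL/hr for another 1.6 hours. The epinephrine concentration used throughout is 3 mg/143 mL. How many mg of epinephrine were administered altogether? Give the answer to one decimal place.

10.9 mg

Concentration = 3 mg ÷ 143 mL = 0.02097902 mg/mL
Stage 1: 85 mL/hr × 4 hr = 340 mL → 340 mL × 0.02097902 mg/mL = 7.132867 mg
Stage 2: 111.5 mL/hr × 1.6 hr = 178.4 mL → 178.4 mL × 0.02097902 mg/mL = 3.742657 mg
Total = 7.132867 + 3.742657 = 10.87552 mg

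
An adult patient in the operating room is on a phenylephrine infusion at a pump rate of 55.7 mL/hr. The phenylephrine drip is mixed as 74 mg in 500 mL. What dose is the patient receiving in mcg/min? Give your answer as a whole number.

Concentration = 74 mg ÷ 500 mL = 0.148 mg/mL = 148 mcg/mL
Drug rate = 55.7 mL/hr × 148 mcg/mL = 8243.6 mcg/hr
8243.6 mcg/hr ÷ 60 min/hr = 137.3933 mcg/min

137 mcg/min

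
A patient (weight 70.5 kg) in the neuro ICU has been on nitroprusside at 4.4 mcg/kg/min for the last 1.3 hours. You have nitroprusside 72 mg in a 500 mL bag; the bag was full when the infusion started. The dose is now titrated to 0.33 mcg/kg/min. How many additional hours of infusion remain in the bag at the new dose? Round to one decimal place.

34.2 hours

Initial rate:
Dose = 4.4 mcg/kg/min × 70.5 kg = 310.2 mcg/min
310.2 mcg/min × 60 min/hr = 18612 mcg/hr
Concentration = 72 mg ÷ 500 mL = 0.144 mg/mL = 144 mcg/mL
Rate = 18612 mcg/hr ÷ 144 mcg/mL = 129.25 mL/hr
Volume infused so far = 129.25 mL/hr × 1.3 hr = 168.025 mL
Volume remaining = 500 − 168.025 = 331.975 mL
New rate:
Dose = 0.33 mcg/kg/min × 70.5 kg = 23.265 mcg/min
23.265 mcg/min × 60 min/hr = 1395.9 mcg/hr
Rate = 1395.9 mcg/hr ÷ 144 mcg/mL = 9.69375 mL/hr
Time remaining = 331.975 mL ÷ 9.69375 mL/hr = 34.24629 hr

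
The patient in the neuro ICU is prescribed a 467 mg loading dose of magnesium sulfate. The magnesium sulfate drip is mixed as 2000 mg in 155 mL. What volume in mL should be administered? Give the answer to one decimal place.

Concentration = 2000 mg ÷ 155 mL = 12.90323 mg/mL
Volume = 467 mg ÷ 12.90323 mg/mL = 36.1925 mL

36.2 mL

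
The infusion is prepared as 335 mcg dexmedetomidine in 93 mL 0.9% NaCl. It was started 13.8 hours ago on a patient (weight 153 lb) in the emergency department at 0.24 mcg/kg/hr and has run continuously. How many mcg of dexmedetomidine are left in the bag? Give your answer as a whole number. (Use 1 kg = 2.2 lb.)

105 mcg

Weight = 153 lb ÷ 2.2 lb/kg = 69.54545 kg
Dose = 0.24 mcg/kg/hr × 69.54545 kg = 16.69091 mcg/hr
Concentration = 335 mcg ÷ 93 mL = 3.602151 mcg/mL
Rate = 16.69091 mcg/hr ÷ 3.602151 mcg/mL = 4.633596 mL/hr
Volume infused = 4.633596 mL/hr × 13.8 hr = 63.94362 mL
Volume remaining = 93 − 63.94362 = 29.05638 mL
Drug remaining = 29.05638 mL × 3.602151 mcg/mL = 104.6655 mcg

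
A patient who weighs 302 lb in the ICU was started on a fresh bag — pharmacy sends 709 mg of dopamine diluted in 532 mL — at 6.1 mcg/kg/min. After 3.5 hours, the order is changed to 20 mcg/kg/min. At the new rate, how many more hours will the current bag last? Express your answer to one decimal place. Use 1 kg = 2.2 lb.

Initial rate:
Weight = 302 lb ÷ 2.2 lb/kg = 137.2727 kg
Dose = 6.1 mcg/kg/min × 137.2727 kg = 837.3636 mcg/min
837.3636 mcg/min × 60 min/hr = 50241.82 mcg/hr
Concentration = 709 mg ÷ 532 mL = 1.332707 mg/mL = 1332.707 mcg/mL
Rate = 50241.82 mcg/hr ÷ 1332.707 mcg/mL = 37.69908 mL/hr
Volume infused so far = 37.69908 mL/hr × 3.5 hr = 131.9468 mL
Volume remaining = 532 − 131.9468 = 400.0532 mL
New rate:
Dose = 20 mcg/kg/min × 137.2727 kg = 2745.455 mcg/min
2745.455 mcg/min × 60 min/hr = 164727.3 mcg/hr
Rate = 164727.3 mcg/hr ÷ 1332.707 mcg/mL = 123.6035 mL/hr
Time remaining = 400.0532 mL ÷ 123.6035 mL/hr = 3.236584 hr

3.2 hours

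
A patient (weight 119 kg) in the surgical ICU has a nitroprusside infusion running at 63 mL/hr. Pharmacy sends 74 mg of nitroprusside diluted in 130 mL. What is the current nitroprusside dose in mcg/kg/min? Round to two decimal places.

Concentration = 74 mg ÷ 130 mL = 0.5692308 mg/mL = 569.2308 mcg/mL
Drug rate = 63 mL/hr × 569.2308 mcg/mL = 35861.54 mcg/hr
35861.54 mcg/hr ÷ 60 min/hr = 597.6923 mcg/min
597.6923 mcg/min ÷ 119 kg = 5.022624 mcg/kg/min

5.02 mcg/kg/min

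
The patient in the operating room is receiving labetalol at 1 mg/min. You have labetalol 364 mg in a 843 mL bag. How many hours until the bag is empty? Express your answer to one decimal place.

6.1 hours

1 mg/min × 60 min/hr = 60 mg/hr
Concentration = 364 mg ÷ 843 mL = 0.4317912 mg/mL
Rate = 60 mg/hr ÷ 0.4317912 mg/mL = 138.956 mL/hr
Duration = 843 mL ÷ 138.956 mL/hr = 6.066667 hr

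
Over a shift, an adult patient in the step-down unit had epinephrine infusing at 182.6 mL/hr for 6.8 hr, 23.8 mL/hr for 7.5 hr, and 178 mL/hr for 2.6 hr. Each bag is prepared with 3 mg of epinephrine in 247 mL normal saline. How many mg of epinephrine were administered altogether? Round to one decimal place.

22.9 mg

Concentration = 3 mg ÷ 247 mL = 0.01214575 mg/mL
Stage 1: 182.6 mL/hr × 6.8 hr = 1241.68 mL → 1241.68 mL × 0.01214575 mg/mL = 15.08113 mg
Stage 2: 23.8 mL/hr × 7.5 hr = 178.5 mL → 178.5 mL × 0.01214575 mg/mL = 2.168016 mg
Stage 3: 178 mL/hr × 2.6 hr = 462.8 mL → 462.8 mL × 0.01214575 mg/mL = 5.621053 mg
Total = 15.08113 + 2.168016 + 5.621053 = 22.8702 mg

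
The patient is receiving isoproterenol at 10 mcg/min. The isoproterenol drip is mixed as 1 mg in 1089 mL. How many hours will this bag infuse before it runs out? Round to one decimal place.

1.7 hours

10 mcg/min × 60 min/hr = 600 mcg/hr
Concentration = 1 mg ÷ 1089 mL = 0.0009182736 mg/mL = 0.9182736 mcg/mL
Rate = 600 mcg/hr ÷ 0.9182736 mcg/mL = 653.4 mL/hr
Duration = 1089 mL ÷ 653.4 mL/hr = 1.666667 hr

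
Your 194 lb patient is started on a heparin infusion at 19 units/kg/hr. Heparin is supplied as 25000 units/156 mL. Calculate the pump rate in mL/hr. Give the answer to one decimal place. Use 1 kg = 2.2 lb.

Weight = 194 lb ÷ 2.2 lb/kg = 88.18182 kg
Dose = 19 units/kg/hr × 88.18182 kg = 1675.455 units/hr
Concentration = 25000 units ÷ 156 mL = 160.2564 units/mL
Rate = 1675.455 units/hr ÷ 160.2564 units/mL = 10.45484 mL/hr

10.5 mL/hr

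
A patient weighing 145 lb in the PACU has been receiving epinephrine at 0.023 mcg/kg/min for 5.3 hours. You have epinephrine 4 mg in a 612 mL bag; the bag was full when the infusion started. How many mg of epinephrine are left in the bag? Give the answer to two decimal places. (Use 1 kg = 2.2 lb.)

Weight = 145 lb ÷ 2.2 lb/kg = 65.90909 kg
Dose = 0.023 mcg/kg/min × 65.90909 kg = 1.515909 mcg/min
1.515909 mcg/min × 60 min/hr = 90.95455 mcg/hr
Concentration = 4 mg ÷ 612 mL = 0.006535948 mg/mL = 6.535948 mcg/mL
Rate = 90.95455 mcg/hr ÷ 6.535948 mcg/mL = 13.91605 mL/hr
Volume infused = 13.91605 mL/hr × 5.3 hr = 73.75504 mL
Volume remaining = 612 − 73.75504 = 538.245 mL
Drug remaining = 538.245 mL × 6.535948 mcg/mL = 3517.941 mcg = 3.517941 mg

3.52 mg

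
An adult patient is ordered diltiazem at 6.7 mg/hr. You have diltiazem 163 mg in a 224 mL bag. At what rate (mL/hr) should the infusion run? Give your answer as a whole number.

Concentration = 163 mg ÷ 224 mL = 0.7276786 mg/mL
Rate = 6.7 mg/hr ÷ 0.7276786 mg/mL = 9.207362 mL/hr

9 mL/hr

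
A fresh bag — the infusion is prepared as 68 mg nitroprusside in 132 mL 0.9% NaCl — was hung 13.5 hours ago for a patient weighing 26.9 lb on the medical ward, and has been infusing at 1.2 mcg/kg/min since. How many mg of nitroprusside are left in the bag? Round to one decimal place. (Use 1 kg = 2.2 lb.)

56.1 mg

Weight = 26.9 lb ÷ 2.2 lb/kg = 12.22727 kg
Dose = 1.2 mcg/kg/min × 12.22727 kg = 14.67273 mcg/min
14.67273 mcg/min × 60 min/hr = 880.3636 mcg/hr
Concentration = 68 mg ÷ 132 mL = 0.5151515 mg/mL = 515.1515 mcg/mL
Rate = 880.3636 mcg/hr ÷ 515.1515 mcg/mL = 1.708941 mL/hr
Volume infused = 1.708941 mL/hr × 13.5 hr = 23.07071 mL
Volume remaining = 132 − 23.07071 = 108.9293 mL
Drug remaining = 108.9293 mL × 515.1515 mcg/mL = 56115.09 mcg = 56.11509 mg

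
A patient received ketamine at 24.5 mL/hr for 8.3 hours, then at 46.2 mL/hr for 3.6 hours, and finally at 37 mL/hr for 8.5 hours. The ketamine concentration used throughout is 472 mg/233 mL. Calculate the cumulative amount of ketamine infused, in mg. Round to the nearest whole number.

Concentration = 472 mg ÷ 233 mL = 2.025751 mg/mL
Stage 1: 24.5 mL/hr × 8.3 hr = 203.35 mL → 203.35 mL × 2.025751 mg/mL = 411.9365 mg
Stage 2: 46.2 mL/hr × 3.6 hr = 166.32 mL → 166.32 mL × 2.025751 mg/mL = 336.9229 mg
Stage 3: 37 mL/hr × 8.5 hr = 314.5 mL → 314.5 mL × 2.025751 mg/mL = 637.0987 mg
Total = 411.9365 + 336.9229 + 637.0987 = 1385.958 mg

1386 mg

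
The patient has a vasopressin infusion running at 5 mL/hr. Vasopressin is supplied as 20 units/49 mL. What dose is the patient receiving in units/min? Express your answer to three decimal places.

0.034 units/min

Concentration = 20 units ÷ 49 mL = 0.4081633 units/mL
Drug rate = 5 mL/hr × 0.4081633 units/mL = 2.040816 units/hr
2.040816 units/hr ÷ 60 min/hr = 0.03401361 units/min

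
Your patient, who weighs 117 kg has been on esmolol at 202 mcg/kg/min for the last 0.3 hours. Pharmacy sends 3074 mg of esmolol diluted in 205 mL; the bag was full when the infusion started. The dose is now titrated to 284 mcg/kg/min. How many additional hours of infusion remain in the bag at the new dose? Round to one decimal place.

1.3 hours

Initial rate:
Dose = 202 mcg/kg/min × 117 kg = 23634 mcg/min
23634 mcg/min × 60 min/hr = 1418040 mcg/hr
Concentration = 3074 mg ÷ 205 mL = 14.99512 mg/mL = 14995.12 mcg/mL
Rate = 1418040 mcg/hr ÷ 14995.12 mcg/mL = 94.56675 mL/hr
Volume infused so far = 94.56675 mL/hr × 0.3 hr = 28.37003 mL
Volume remaining = 205 − 28.37003 = 176.63 mL
New rate:
Dose = 284 mcg/kg/min × 117 kg = 33228 mcg/min
33228 mcg/min × 60 min/hr = 1993680 mcg/hr
Rate = 1993680 mcg/hr ÷ 14995.12 mcg/mL = 132.9552 mL/hr
Time remaining = 176.63 mL ÷ 132.9552 mL/hr = 1.328492 hr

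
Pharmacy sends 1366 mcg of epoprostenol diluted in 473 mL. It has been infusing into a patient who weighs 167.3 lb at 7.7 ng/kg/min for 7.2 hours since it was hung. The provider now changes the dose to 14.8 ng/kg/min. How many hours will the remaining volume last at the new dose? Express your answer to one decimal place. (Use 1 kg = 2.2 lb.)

16.5 hours

Initial rate:
Weight = 167.3 lb ÷ 2.2 lb/kg = 76.04545 kg
Dose = 7.7 ng/kg/min × 76.04545 kg = 585.55 ng/min
585.55 ng/min × 60 min/hr = 35133 ng/hr
Concentration = 1366 mcg ÷ 473 mL = 2.887949 mcg/mL = 2887.949 ng/mL
Rate = 35133 ng/hr ÷ 2887.949 ng/mL = 12.16538 mL/hr
Volume infused so far = 12.16538 mL/hr × 7.2 hr = 87.59074 mL
Volume remaining = 473 − 87.59074 = 385.4093 mL
New rate:
Dose = 14.8 ng/kg/min × 76.04545 kg = 1125.473 ng/min
1125.473 ng/min × 60 min/hr = 67528.36 ng/hr
Rate = 67528.36 ng/hr ÷ 2887.949 ng/mL = 23.38281 mL/hr
Time remaining = 385.4093 mL ÷ 23.38281 mL/hr = 16.48259 hr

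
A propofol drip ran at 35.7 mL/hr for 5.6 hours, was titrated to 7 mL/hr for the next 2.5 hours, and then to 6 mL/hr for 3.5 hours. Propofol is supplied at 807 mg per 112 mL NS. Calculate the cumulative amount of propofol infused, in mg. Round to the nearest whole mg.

1718 mg

Concentration = 807 mg ÷ 112 mL = 7.205357 mg/mL
Stage 1: 35.7 mL/hr × 5.6 hr = 199.92 mL → 199.92 mL × 7.205357 mg/mL = 1440.495 mg
Stage 2: 7 mL/hr × 2.5 hr = 17.5 mL → 17.5 mL × 7.205357 mg/mL = 126.0938 mg
Stage 3: 6 mL/hr × 3.5 hr = 21 mL → 21 mL × 7.205357 mg/mL = 151.3125 mg
Total = 1440.495 + 126.0938 + 151.3125 = 1717.901 mg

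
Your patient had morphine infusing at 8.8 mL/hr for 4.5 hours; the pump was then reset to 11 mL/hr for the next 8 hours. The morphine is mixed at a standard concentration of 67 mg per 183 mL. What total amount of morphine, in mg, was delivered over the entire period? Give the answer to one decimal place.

Concentration = 67 mg ÷ 183 mL = 0.3661202 mg/mL
Stage 1: 8.8 mL/hr × 4.5 hr = 39.6 mL → 39.6 mL × 0.3661202 mg/mL = 14.49836 mg
Stage 2: 11 mL/hr × 8 hr = 88 mL → 88 mL × 0.3661202 mg/mL = 32.21858 mg
Total = 14.49836 + 32.21858 = 46.71694 mg

46.7 mg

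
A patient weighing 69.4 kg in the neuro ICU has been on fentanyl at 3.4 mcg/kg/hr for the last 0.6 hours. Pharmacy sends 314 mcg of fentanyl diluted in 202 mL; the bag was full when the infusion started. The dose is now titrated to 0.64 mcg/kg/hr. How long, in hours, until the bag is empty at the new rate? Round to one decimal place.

Initial rate:
Dose = 3.4 mcg/kg/hr × 69.4 kg = 235.96 mcg/hr
Concentration = 314 mcg ÷ 202 mL = 1.554455 mcg/mL
Rate = 235.96 mcg/hr ÷ 1.554455 mcg/mL = 151.7959 mL/hr
Volume infused so far = 151.7959 mL/hr × 0.6 hr = 91.07755 mL
Volume remaining = 202 − 91.07755 = 110.9224 mL
New rate:
Dose = 0.64 mcg/kg/hr × 69.4 kg = 44.416 mcg/hr
Rate = 44.416 mcg/hr ÷ 1.554455 mcg/mL = 28.57335 mL/hr
Time remaining = 110.9224 mL ÷ 28.57335 mL/hr = 3.882024 hr

3.9 hours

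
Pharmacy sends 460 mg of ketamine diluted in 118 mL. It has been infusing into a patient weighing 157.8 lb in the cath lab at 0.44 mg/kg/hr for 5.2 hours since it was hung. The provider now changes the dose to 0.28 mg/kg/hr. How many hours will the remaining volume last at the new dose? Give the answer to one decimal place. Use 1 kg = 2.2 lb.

Initial rate:
Weight = 157.8 lb ÷ 2.2 lb/kg = 71.72727 kg
Dose = 0.44 mg/kg/hr × 71.72727 kg = 31.56 mg/hr
Concentration = 460 mg ÷ 118 mL = 3.898305 mg/mL
Rate = 31.56 mg/hr ÷ 3.898305 mg/mL = 8.095826 mL/hr
Volume infused so far = 8.095826 mL/hr × 5.2 hr = 42.0983 mL
Volume remaining = 118 − 42.0983 = 75.9017 mL
New rate:
Dose = 0.28 mg/kg/hr × 71.72727 kg = 20.08364 mg/hr
Rate = 20.08364 mg/hr ÷ 3.898305 mg/mL = 5.151889 mL/hr
Time remaining = 75.9017 mL ÷ 5.151889 mL/hr = 14.73279 hr

14.7 hours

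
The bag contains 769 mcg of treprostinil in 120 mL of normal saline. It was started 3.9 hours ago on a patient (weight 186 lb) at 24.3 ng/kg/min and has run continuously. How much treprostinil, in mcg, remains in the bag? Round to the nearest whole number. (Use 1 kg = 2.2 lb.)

288 mcg

Weight = 186 lb ÷ 2.2 lb/kg = 84.54545 kg
Dose = 24.3 ng/kg/min × 84.54545 kg = 2054.455 ng/min
2054.455 ng/min × 60 min/hr = 123267.3 ng/hr
Concentration = 769 mcg ÷ 120 mL = 6.408333 mcg/mL = 6408.333 ng/mL
Rate = 123267.3 ng/hr ÷ 6408.333 ng/mL = 19.23547 mL/hr
Volume infused = 19.23547 mL/hr × 3.9 hr = 75.01831 mL
Volume remaining = 120 − 75.01831 = 44.98169 mL
Drug remaining = 44.98169 mL × 6408.333 ng/mL = 288257.6 ng = 288.2576 mcg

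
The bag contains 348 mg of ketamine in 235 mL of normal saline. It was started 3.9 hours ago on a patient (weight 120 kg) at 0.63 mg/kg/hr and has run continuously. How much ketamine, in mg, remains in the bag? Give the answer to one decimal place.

53.2 mg

Dose = 0.63 mg/kg/hr × 120 kg = 75.6 mg/hr
Concentration = 348 mg ÷ 235 mL = 1.480851 mg/mL
Rate = 75.6 mg/hr ÷ 1.480851 mg/mL = 51.05172 mL/hr
Volume infused = 51.05172 mL/hr × 3.9 hr = 199.1017 mL
Volume remaining = 235 − 199.1017 = 35.89828 mL
Drug remaining = 35.89828 mL × 1.480851 mg/mL = 53.16 mg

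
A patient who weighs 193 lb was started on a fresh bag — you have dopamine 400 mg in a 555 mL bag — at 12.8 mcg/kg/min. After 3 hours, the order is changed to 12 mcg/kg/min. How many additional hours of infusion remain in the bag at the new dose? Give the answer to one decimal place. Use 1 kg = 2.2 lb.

3.1 hours

Initial rate:
Weight = 193 lb ÷ 2.2 lb/kg = 87.72727 kg
Dose = 12.8 mcg/kg/min × 87.72727 kg = 1122.909 mcg/min
1122.909 mcg/min × 60 min/hr = 67374.55 mcg/hr
Concentration = 400 mg ÷ 555 mL = 0.7207207 mg/mL = 720.7207 mcg/mL
Rate = 67374.55 mcg/hr ÷ 720.7207 mcg/mL = 93.48218 mL/hr
Volume infused so far = 93.48218 mL/hr × 3 hr = 280.4465 mL
Volume remaining = 555 − 280.4465 = 274.5535 mL
New rate:
Dose = 12 mcg/kg/min × 87.72727 kg = 1052.727 mcg/min
1052.727 mcg/min × 60 min/hr = 63163.64 mcg/hr
Rate = 63163.64 mcg/hr ÷ 720.7207 mcg/mL = 87.63955 mL/hr
Time remaining = 274.5535 mL ÷ 87.63955 mL/hr = 3.132758 hr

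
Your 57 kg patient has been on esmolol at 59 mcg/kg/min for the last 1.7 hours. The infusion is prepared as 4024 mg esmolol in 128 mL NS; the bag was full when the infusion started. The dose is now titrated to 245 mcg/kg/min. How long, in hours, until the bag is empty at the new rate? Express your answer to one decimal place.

Initial rate:
Dose = 59 mcg/kg/min × 57 kg = 3363 mcg/min
3363 mcg/min × 60 min/hr = 201780 mcg/hr
Concentration = 4024 mg ÷ 128 mL = 31.4375 mg/mL = 31437.5 mcg/mL
Rate = 201780 mcg/hr ÷ 31437.5 mcg/mL = 6.418449 mL/hr
Volume infused so far = 6.418449 mL/hr × 1.7 hr = 10.91136 mL
Volume remaining = 128 − 10.91136 = 117.0886 mL
New rate:
Dose = 245 mcg/kg/min × 57 kg = 13965 mcg/min
13965 mcg/min × 60 min/hr = 837900 mcg/hr
Rate = 837900 mcg/hr ÷ 31437.5 mcg/mL = 26.65288 mL/hr
Time remaining = 117.0886 mL ÷ 26.65288 mL/hr = 4.393095 hr

4.4 hours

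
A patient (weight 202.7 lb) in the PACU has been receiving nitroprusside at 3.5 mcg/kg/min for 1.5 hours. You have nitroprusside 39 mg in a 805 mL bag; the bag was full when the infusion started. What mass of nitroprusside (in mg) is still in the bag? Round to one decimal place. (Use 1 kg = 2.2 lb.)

10.0 mg

Weight = 202.7 lb ÷ 2.2 lb/kg = 92.13636 kg
Dose = 3.5 mcg/kg/min × 92.13636 kg = 322.4773 mcg/min
322.4773 mcg/min × 60 min/hr = 19348.64 mcg/hr
Concentration = 39 mg ÷ 805 mL = 0.0484472 mg/mL = 48.4472 mcg/mL
Rate = 19348.64 mcg/hr ÷ 48.4472 mcg/mL = 399.3757 mL/hr
Volume infused = 399.3757 mL/hr × 1.5 hr = 599.0635 mL
Volume remaining = 805 − 599.0635 = 205.9365 mL
Drug remaining = 205.9365 mL × 48.4472 mcg/mL = 9977.045 mcg = 9.977045 mg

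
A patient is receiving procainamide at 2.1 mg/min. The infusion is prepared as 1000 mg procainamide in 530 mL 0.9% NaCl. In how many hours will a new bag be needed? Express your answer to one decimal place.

2.1 mg/min × 60 min/hr = 126 mg/hr
Concentration = 1000 mg ÷ 530 mL = 1.886792 mg/mL
Rate = 126 mg/hr ÷ 1.886792 mg/mL = 66.78 mL/hr
Duration = 530 mL ÷ 66.78 mL/hr = 7.936508 hr

7.9 hours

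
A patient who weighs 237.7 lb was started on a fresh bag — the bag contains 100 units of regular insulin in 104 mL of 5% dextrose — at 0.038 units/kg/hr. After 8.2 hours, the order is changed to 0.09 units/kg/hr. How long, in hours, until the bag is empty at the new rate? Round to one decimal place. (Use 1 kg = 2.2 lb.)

6.8 hours

Initial rate:
Weight = 237.7 lb ÷ 2.2 lb/kg = 108.0455 kg
Dose = 0.038 units/kg/hr × 108.0455 kg = 4.105727 units/hr
Concentration = 100 units ÷ 104 mL = 0.9615385 units/mL
Rate = 4.105727 units/hr ÷ 0.9615385 units/mL = 4.269956 mL/hr
Volume infused so far = 4.269956 mL/hr × 8.2 hr = 35.01364 mL
Volume remaining = 104 − 35.01364 = 68.98636 mL
New rate:
Dose = 0.09 units/kg/hr × 108.0455 kg = 9.724091 units/hr
Rate = 9.724091 units/hr ÷ 0.9615385 units/mL = 10.11305 mL/hr
Time remaining = 68.98636 mL ÷ 10.11305 mL/hr = 6.821515 hr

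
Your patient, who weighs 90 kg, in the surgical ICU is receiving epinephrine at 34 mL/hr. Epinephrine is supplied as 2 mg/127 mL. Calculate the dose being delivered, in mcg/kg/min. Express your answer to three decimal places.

Concentration = 2 mg ÷ 127 mL = 0.01574803 mg/mL = 15.74803 mcg/mL
Drug rate = 34 mL/hr × 15.74803 mcg/mL = 535.4331 mcg/hr
535.4331 mcg/hr ÷ 60 min/hr = 8.923885 mcg/min
8.923885 mcg/min ÷ 90 kg = 0.09915427 mcg/kg/min

0.099 mcg/kg/min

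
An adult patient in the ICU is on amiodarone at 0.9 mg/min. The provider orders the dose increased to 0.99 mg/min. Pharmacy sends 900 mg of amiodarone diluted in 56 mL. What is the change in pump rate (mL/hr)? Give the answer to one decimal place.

At the current dose:
0.9 mg/min × 60 min/hr = 54 mg/hr
Concentration = 900 mg ÷ 56 mL = 16.07143 mg/mL
Rate = 54 mg/hr ÷ 16.07143 mg/mL = 3.36 mL/hr
At the new dose:
0.99 mg/min × 60 min/hr = 59.4 mg/hr
Rate = 59.4 mg/hr ÷ 16.07143 mg/mL = 3.696 mL/hr
Change = 3.696 − 3.36 = 0.336 mL/hr → 0.336 mL/hr increase

0.3 mL/hr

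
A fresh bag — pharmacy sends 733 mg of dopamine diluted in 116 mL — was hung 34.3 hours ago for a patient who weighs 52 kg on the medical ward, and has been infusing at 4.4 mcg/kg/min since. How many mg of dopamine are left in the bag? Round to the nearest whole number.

262 mg

Dose = 4.4 mcg/kg/min × 52 kg = 228.8 mcg/min
228.8 mcg/min × 60 min/hr = 13728 mcg/hr
Concentration = 733 mg ÷ 116 mL = 6.318966 mg/mL = 6318.966 mcg/mL
Rate = 13728 mcg/hr ÷ 6318.966 mcg/mL = 2.172508 mL/hr
Volume infused = 2.172508 mL/hr × 34.3 hr = 74.51701 mL
Volume remaining = 116 − 74.51701 = 41.48299 mL
Drug remaining = 41.48299 mL × 6318.966 mcg/mL = 262129.6 mcg = 262.1296 mg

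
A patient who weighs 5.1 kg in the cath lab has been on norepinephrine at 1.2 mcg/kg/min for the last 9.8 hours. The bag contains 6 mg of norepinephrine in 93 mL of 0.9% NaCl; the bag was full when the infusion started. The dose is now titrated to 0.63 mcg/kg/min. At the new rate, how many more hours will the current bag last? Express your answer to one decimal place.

12.5 hours

Initial rate:
Dose = 1.2 mcg/kg/min × 5.1 kg = 6.12 mcg/min
6.12 mcg/min × 60 min/hr = 367.2 mcg/hr
Concentration = 6 mg ÷ 93 mL = 0.06451613 mg/mL = 64.51613 mcg/mL
Rate = 367.2 mcg/hr ÷ 64.51613 mcg/mL = 5.6916 mL/hr
Volume infused so far = 5.6916 mL/hr × 9.8 hr = 55.77768 mL
Volume remaining = 93 − 55.77768 = 37.22232 mL
New rate:
Dose = 0.63 mcg/kg/min × 5.1 kg = 3.213 mcg/min
3.213 mcg/min × 60 min/hr = 192.78 mcg/hr
Rate = 192.78 mcg/hr ÷ 64.51613 mcg/mL = 2.98809 mL/hr
Time remaining = 37.22232 mL ÷ 2.98809 mL/hr = 12.45689 hr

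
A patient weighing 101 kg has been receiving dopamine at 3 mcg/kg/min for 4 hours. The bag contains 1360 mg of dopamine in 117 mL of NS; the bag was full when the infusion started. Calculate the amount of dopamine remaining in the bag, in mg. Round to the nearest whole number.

Dose = 3 mcg/kg/min × 101 kg = 303 mcg/min
303 mcg/min × 60 min/hr = 18180 mcg/hr
Concentration = 1360 mg ÷ 117 mL = 11.62393 mg/mL = 11623.93 mcg/mL
Rate = 18180 mcg/hr ÷ 11623.93 mcg/mL = 1.564015 mL/hr
Volume infused = 1.564015 mL/hr × 4 hr = 6.256059 mL
Volume remaining = 117 − 6.256059 = 110.7439 mL
Drug remaining = 110.7439 mL × 11623.93 mcg/mL = 1287280 mcg = 1287.28 mg

1287 mg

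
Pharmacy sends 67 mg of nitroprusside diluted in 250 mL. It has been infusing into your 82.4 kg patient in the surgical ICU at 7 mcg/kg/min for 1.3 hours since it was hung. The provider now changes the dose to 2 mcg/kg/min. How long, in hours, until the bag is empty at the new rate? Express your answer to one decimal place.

2.2 hours

Initial rate:
Dose = 7 mcg/kg/min × 82.4 kg = 576.8 mcg/min
576.8 mcg/min × 60 min/hr = 34608 mcg/hr
Concentration = 67 mg ÷ 250 mL = 0.268 mg/mL = 268 mcg/mL
Rate = 34608 mcg/hr ÷ 268 mcg/mL = 129.1343 mL/hr
Volume infused so far = 129.1343 mL/hr × 1.3 hr = 167.8746 mL
Volume remaining = 250 − 167.8746 = 82.12537 mL
New rate:
Dose = 2 mcg/kg/min × 82.4 kg = 164.8 mcg/min
164.8 mcg/min × 60 min/hr = 9888 mcg/hr
Rate = 9888 mcg/hr ÷ 268 mcg/mL = 36.89552 mL/hr
Time remaining = 82.12537 mL ÷ 36.89552 mL/hr = 2.22589 hr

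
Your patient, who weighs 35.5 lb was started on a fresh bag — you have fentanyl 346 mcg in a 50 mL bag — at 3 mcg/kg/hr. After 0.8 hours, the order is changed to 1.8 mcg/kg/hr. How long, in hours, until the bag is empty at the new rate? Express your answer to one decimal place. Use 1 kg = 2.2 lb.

Initial rate:
Weight = 35.5 lb ÷ 2.2 lb/kg = 16.13636 kg
Dose = 3 mcg/kg/hr × 16.13636 kg = 48.40909 mcg/hr
Concentration = 346 mcg ÷ 50 mL = 6.92 mcg/mL
Rate = 48.40909 mcg/hr ÷ 6.92 mcg/mL = 6.995533 mL/hr
Volume infused so far = 6.995533 mL/hr × 0.8 hr = 5.596427 mL
Volume remaining = 50 − 5.596427 = 44.40357 mL
New rate:
Dose = 1.8 mcg/kg/hr × 16.13636 kg = 29.04545 mcg/hr
Rate = 29.04545 mcg/hr ÷ 6.92 mcg/mL = 4.19732 mL/hr
Time remaining = 44.40357 mL ÷ 4.19732 mL/hr = 10.57903 hr

10.6 hours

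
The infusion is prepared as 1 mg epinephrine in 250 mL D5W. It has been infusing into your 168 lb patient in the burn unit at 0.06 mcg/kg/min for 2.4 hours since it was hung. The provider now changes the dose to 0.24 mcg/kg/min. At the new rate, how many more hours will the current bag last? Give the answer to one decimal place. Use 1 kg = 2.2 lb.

0.3 hours

Initial rate:
Weight = 168 lb ÷ 2.2 lb/kg = 76.36364 kg
Dose = 0.06 mcg/kg/min × 76.36364 kg = 4.581818 mcg/min
4.581818 mcg/min × 60 min/hr = 274.9091 mcg/hr
Concentration = 1 mg ÷ 250 mL = 0.004 mg/mL = 4 mcg/mL
Rate = 274.9091 mcg/hr ÷ 4 mcg/mL = 68.72727 mL/hr
Volume infused so far = 68.72727 mL/hr × 2.4 hr = 164.9455 mL
Volume remaining = 250 − 164.9455 = 85.05455 mL
New rate:
Dose = 0.24 mcg/kg/min × 76.36364 kg = 18.32727 mcg/min
18.32727 mcg/min × 60 min/hr = 1099.636 mcg/hr
Rate = 1099.636 mcg/hr ÷ 4 mcg/mL = 274.9091 mL/hr
Time remaining = 85.05455 mL ÷ 274.9091 mL/hr = 0.3093915 hr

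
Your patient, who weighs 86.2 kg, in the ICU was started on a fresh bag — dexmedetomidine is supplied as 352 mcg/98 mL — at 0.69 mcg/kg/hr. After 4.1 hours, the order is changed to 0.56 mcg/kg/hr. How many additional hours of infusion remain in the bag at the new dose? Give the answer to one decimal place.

2.2 hours

Initial rate:
Dose = 0.69 mcg/kg/hr × 86.2 kg = 59.478 mcg/hr
Concentration = 352 mcg ÷ 98 mL = 3.591837 mcg/mL
Rate = 59.478 mcg/hr ÷ 3.591837 mcg/mL = 16.55922 mL/hr
Volume infused so far = 16.55922 mL/hr × 4.1 hr = 67.89279 mL
Volume remaining = 98 − 67.89279 = 30.10721 mL
New rate:
Dose = 0.56 mcg/kg/hr × 86.2 kg = 48.272 mcg/hr
Rate = 48.272 mcg/hr ÷ 3.591837 mcg/mL = 13.43936 mL/hr
Time remaining = 30.10721 mL ÷ 13.43936 mL/hr = 2.240226 hr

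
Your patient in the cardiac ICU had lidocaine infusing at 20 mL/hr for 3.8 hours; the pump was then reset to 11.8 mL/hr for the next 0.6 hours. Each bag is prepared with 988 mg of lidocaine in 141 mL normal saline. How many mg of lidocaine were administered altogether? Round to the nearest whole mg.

582 mg

Concentration = 988 mg ÷ 141 mL = 7.007092 mg/mL
Stage 1: 20 mL/hr × 3.8 hr = 76 mL → 76 mL × 7.007092 mg/mL = 532.539 mg
Stage 2: 11.8 mL/hr × 0.6 hr = 7.08 mL → 7.08 mL × 7.007092 mg/mL = 49.61021 mg
Total = 532.539 + 49.61021 = 582.1492 mg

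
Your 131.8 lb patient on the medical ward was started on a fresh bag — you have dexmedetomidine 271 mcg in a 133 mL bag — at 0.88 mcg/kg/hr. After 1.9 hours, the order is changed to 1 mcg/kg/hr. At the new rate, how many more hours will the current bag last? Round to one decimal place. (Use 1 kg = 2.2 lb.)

2.9 hours

Initial rate:
Weight = 131.8 lb ÷ 2.2 lb/kg = 59.90909 kg
Dose = 0.88 mcg/kg/hr × 59.90909 kg = 52.72 mcg/hr
Concentration = 271 mcg ÷ 133 mL = 2.037594 mcg/mL
Rate = 52.72 mcg/hr ÷ 2.037594 mcg/mL = 25.87365 mL/hr
Volume infused so far = 25.87365 mL/hr × 1.9 hr = 49.15994 mL
Volume remaining = 133 − 49.15994 = 83.84006 mL
New rate:
Dose = 1 mcg/kg/hr × 59.90909 kg = 59.90909 mcg/hr
Rate = 59.90909 mcg/hr ÷ 2.037594 mcg/mL = 29.40188 mL/hr
Time remaining = 83.84006 mL ÷ 29.40188 mL/hr = 2.85152 hr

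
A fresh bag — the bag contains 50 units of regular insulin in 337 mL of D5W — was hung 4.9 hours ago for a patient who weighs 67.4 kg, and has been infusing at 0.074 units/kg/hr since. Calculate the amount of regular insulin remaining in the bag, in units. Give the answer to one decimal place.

25.6 units

Dose = 0.074 units/kg/hr × 67.4 kg = 4.9876 units/hr
Concentration = 50 units ÷ 337 mL = 0.148368 units/mL
Rate = 4.9876 units/hr ÷ 0.148368 units/mL = 33.61642 mL/hr
Volume infused = 33.61642 mL/hr × 4.9 hr = 164.7205 mL
Volume remaining = 337 − 164.7205 = 172.2795 mL
Drug remaining = 172.2795 mL × 0.148368 units/mL = 25.56076 units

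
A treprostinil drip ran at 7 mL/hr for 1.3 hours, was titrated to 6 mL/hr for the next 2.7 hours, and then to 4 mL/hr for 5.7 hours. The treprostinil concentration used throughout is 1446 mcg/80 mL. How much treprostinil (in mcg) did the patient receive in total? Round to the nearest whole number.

869 mcg

Concentration = 1446 mcg ÷ 80 mL = 18.075 mcg/mL
Stage 1: 7 mL/hr × 1.3 hr = 9.1 mL → 9.1 mL × 18.075 mcg/mL = 164.4825 mcg
Stage 2: 6 mL/hr × 2.7 hr = 16.2 mL → 16.2 mL × 18.075 mcg/mL = 292.815 mcg
Stage 3: 4 mL/hr × 5.7 hr = 22.8 mL → 22.8 mL × 18.075 mcg/mL = 412.11 mcg
Total = 164.4825 + 292.815 + 412.11 = 869.4075 mcg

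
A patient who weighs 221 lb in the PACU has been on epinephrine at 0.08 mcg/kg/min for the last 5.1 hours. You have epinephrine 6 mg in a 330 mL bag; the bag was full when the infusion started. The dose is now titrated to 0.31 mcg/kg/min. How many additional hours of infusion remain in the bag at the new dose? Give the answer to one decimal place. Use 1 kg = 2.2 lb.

Initial rate:
Weight = 221 lb ÷ 2.2 lb/kg = 100.4545 kg
Dose = 0.08 mcg/kg/min × 100.4545 kg = 8.036364 mcg/min
8.036364 mcg/min × 60 min/hr = 482.1818 mcg/hr
Concentration = 6 mg ÷ 330 mL = 0.01818182 mg/mL = 18.18182 mcg/mL
Rate = 482.1818 mcg/hr ÷ 18.18182 mcg/mL = 26.52 mL/hr
Volume infused so far = 26.52 mL/hr × 5.1 hr = 135.252 mL
Volume remaining = 330 − 135.252 = 194.748 mL
New rate:
Dose = 0.31 mcg/kg/min × 100.4545 kg = 31.14091 mcg/min
31.14091 mcg/min × 60 min/hr = 1868.455 mcg/hr
Rate = 1868.455 mcg/hr ÷ 18.18182 mcg/mL = 102.765 mL/hr
Time remaining = 194.748 mL ÷ 102.765 mL/hr = 1.895081 hr

1.9 hours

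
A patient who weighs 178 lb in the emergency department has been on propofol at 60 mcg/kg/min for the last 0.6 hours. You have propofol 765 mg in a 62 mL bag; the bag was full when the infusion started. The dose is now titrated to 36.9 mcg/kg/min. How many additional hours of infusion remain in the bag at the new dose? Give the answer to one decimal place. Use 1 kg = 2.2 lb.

Initial rate:
Weight = 178 lb ÷ 2.2 lb/kg = 80.90909 kg
Dose = 60 mcg/kg/min × 80.90909 kg = 4854.545 mcg/min
4854.545 mcg/min × 60 min/hr = 291272.7 mcg/hr
Concentration = 765 mg ÷ 62 mL = 12.33871 mg/mL = 12338.71 mcg/mL
Rate = 291272.7 mcg/hr ÷ 12338.71 mcg/mL = 23.60642 mL/hr
Volume infused so far = 23.60642 mL/hr × 0.6 hr = 14.16385 mL
Volume remaining = 62 − 14.16385 = 47.83615 mL
New rate:
Dose = 36.9 mcg/kg/min × 80.90909 kg = 2985.545 mcg/min
2985.545 mcg/min × 60 min/hr = 179132.7 mcg/hr
Rate = 179132.7 mcg/hr ÷ 12338.71 mcg/mL = 14.51795 mL/hr
Time remaining = 47.83615 mL ÷ 14.51795 mL/hr = 3.294967 hr

3.3 hours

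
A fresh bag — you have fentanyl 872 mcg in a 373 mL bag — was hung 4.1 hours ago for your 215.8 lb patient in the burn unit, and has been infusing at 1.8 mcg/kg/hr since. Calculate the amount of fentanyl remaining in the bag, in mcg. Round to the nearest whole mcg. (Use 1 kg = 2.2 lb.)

Weight = 215.8 lb ÷ 2.2 lb/kg = 98.09091 kg
Dose = 1.8 mcg/kg/hr × 98.09091 kg = 176.5636 mcg/hr
Concentration = 872 mcg ÷ 373 mL = 2.337802 mcg/mL
Rate = 176.5636 mcg/hr ÷ 2.337802 mcg/mL = 75.5255 mL/hr
Volume infused = 75.5255 mL/hr × 4.1 hr = 309.6546 mL
Volume remaining = 373 − 309.6546 = 63.34545 mL
Drug remaining = 63.34545 mL × 2.337802 mcg/mL = 148.0891 mcg

148 mcg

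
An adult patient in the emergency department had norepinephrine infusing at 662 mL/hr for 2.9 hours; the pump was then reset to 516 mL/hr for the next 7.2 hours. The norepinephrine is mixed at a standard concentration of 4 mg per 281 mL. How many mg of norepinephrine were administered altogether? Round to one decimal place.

80.2 mg

Concentration = 4 mg ÷ 281 mL = 0.01423488 mg/mL
Stage 1: 662 mL/hr × 2.9 hr = 1919.8 mL → 1919.8 mL × 0.01423488 mg/mL = 27.32811 mg
Stage 2: 516 mL/hr × 7.2 hr = 3715.2 mL → 3715.2 mL × 0.01423488 mg/mL = 52.88541 mg
Total = 27.32811 + 52.88541 = 80.21352 mg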